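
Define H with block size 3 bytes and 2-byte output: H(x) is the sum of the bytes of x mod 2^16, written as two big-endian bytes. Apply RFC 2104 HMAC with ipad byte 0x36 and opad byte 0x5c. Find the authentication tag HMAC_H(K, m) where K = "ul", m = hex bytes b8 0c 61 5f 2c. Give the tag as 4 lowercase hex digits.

013a

Key "ul" = 75 6c is 2 bytes ≤ B = 3; zero-pad to 3 bytes: K' = 75 6c 00.
K' ⊕ ipad = 43 5a 36.  K' ⊕ opad = 29 30 5c.
Inner input = (K'⊕ipad) ∥ m = 43 5a 36 ∥ b8 0c 61 5f 2c.
Inner hash: sum = 67+90+54+184+12+97+95+44 = 643 → 02 83.
Outer input = (K'⊕opad) ∥ inner = 29 30 5c ∥ 02 83.
Outer hash (tag): sum = 41+48+92+2+131 = 314 → 01 3a.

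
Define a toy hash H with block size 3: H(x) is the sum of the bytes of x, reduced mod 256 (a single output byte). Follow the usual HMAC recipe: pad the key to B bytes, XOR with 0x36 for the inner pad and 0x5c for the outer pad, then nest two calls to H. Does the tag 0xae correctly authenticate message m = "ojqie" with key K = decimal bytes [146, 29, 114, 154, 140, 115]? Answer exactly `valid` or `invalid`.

Key decimal bytes [146, 29, 114, 154, 140, 115] = 92 1d 72 9a 8c 73 is 6 bytes > B = 3, so hash it first: H(key) = ba, then zero-pad to 3 bytes: K' = ba 00 00.
K' ⊕ ipad = 8c 36 36; K' ⊕ opad = e6 5c 5c.
Inner hash: sum = 140+54+54+111+106+113+105+101 = 784; mod 256 = 16 → 10.
Outer hash (recomputed tag): sum = 230+92+92+16 = 430; mod 256 = 174 → ae.
Recomputed tag = ae; claimed = ae → match.

valid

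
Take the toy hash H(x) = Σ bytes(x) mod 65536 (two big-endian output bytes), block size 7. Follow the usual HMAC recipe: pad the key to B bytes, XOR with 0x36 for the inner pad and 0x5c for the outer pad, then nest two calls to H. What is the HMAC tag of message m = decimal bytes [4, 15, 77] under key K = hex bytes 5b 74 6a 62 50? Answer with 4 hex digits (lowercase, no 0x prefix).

01fa

Key hex bytes 5b 74 6a 62 50 is 5 bytes ≤ B = 7; zero-pad to 7 bytes: K' = 5b 74 6a 62 50 00 00.
K' ⊕ ipad = 6d 42 5c 54 66 36 36.  K' ⊕ opad = 07 28 36 3e 0c 5c 5c.
Inner input = (K'⊕ipad) ∥ m = 6d 42 5c 54 66 36 36 ∥ 04 0f 4d.
Inner hash: sum = 109+66+92+84+102+54+54+4+15+77 = 657 → 02 91.
Outer input = (K'⊕opad) ∥ inner = 07 28 36 3e 0c 5c 5c ∥ 02 91.
Outer hash (tag): sum = 7+40+54+62+12+92+92+2+145 = 506 → 01 fa.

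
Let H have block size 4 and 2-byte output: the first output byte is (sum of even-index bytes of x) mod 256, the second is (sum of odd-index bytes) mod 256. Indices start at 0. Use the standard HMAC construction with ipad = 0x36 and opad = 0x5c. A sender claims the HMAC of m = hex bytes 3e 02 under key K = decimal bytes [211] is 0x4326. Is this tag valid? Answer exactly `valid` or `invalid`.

Key decimal bytes [211] = d3 is 1 byte ≤ B = 4; zero-pad to 4 bytes: K' = d3 00 00 00.
K' ⊕ ipad = e5 36 36 36; K' ⊕ opad = 8f 5c 5c 5c.
Inner hash: even-index sum = 345 mod 256 = 89; odd-index sum = 110 mod 256 = 110 → 59 6e.
Outer hash (recomputed tag): even-index sum = 324 mod 256 = 68; odd-index sum = 294 mod 256 = 38 → 44 26.
Recomputed tag = 4426; claimed = 4326 → mismatch.

invalid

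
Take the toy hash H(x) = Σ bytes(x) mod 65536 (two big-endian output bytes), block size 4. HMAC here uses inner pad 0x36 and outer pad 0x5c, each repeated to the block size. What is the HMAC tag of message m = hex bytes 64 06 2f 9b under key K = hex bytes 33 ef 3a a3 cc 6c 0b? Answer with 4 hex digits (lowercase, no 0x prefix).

Key hex bytes 33 ef 3a a3 cc 6c 0b is 7 bytes > B = 4, so hash it first: H(key) = 03 42, then zero-pad to 4 bytes: K' = 03 42 00 00.
K' ⊕ ipad = 35 74 36 36.  K' ⊕ opad = 5f 1e 5c 5c.
Inner input = (K'⊕ipad) ∥ m = 35 74 36 36 ∥ 64 06 2f 9b.
Inner hash: sum = 53+116+54+54+100+6+47+155 = 585 → 02 49.
Outer input = (K'⊕opad) ∥ inner = 5f 1e 5c 5c ∥ 02 49.
Outer hash (tag): sum = 95+30+92+92+2+73 = 384 → 01 80.

0180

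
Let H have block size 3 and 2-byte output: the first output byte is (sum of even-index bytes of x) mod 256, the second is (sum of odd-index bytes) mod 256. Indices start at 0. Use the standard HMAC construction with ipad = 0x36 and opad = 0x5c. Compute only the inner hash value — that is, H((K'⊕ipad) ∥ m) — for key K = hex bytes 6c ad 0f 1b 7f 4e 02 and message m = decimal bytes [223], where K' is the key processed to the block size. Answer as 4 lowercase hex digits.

Key hex bytes 6c ad 0f 1b 7f 4e 02 is 7 bytes > B = 3, so hash it first: H(key) = fc 16, then zero-pad to 3 bytes: K' = fc 16 00.
K' ⊕ ipad = ca 20 36.
Inner input = ca 20 36 ∥ df.
Inner hash: even-index sum = 256 mod 256 = 0; odd-index sum = 255 mod 256 = 255 → 00 ff.

00ff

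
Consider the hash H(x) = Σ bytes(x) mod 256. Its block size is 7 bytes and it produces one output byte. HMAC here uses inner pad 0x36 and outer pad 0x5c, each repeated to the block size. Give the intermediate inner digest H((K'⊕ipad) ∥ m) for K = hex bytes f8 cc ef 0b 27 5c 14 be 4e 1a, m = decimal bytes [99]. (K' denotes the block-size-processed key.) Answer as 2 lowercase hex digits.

Key hex bytes f8 cc ef 0b 27 5c 14 be 4e 1a is 10 bytes > B = 7, so hash it first: H(key) = 7b, then zero-pad to 7 bytes: K' = 7b 00 00 00 00 00 00.
K' ⊕ ipad = 4d 36 36 36 36 36 36.
Inner input = 4d 36 36 36 36 36 36 ∥ 63.
Inner hash: sum = 77+54+54+54+54+54+54+99 = 500; mod 256 = 244 → f4.

f4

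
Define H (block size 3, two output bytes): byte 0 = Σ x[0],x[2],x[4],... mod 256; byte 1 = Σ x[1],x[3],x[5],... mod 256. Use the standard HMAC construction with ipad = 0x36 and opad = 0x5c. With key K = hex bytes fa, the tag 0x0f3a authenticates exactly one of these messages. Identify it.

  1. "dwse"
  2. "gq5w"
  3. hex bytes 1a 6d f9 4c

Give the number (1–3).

1

Key hex bytes fa is 1 byte ≤ B = 3; zero-pad to 3 bytes: K' = fa 00 00.
K' ⊕ ipad = cc 36 36; K' ⊕ opad = a6 5c 5c.
m1: inner = H(cc 36 36 64 77 73 65) = de 0d; tag = H(a6 5c 5c de 0d) = 0f3a ← matches
m2: inner = H(cc 36 36 67 71 35 77) = ea d2; tag = H(a6 5c 5c ea d2) = d446
m3: inner = H(cc 36 36 1a 6d f9 4c) = bb 49; tag = H(a6 5c 5c bb 49) = 4b17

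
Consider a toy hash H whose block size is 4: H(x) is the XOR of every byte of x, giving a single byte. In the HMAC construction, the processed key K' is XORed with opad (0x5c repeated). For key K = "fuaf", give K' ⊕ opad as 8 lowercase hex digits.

3a293d3a

Key "fuaf" = 66 75 61 66 is exactly B = 4 bytes: K' = 66 75 61 66.
XOR each byte with 0x5c: 66⊕5c=3a, 75⊕5c=29, 61⊕5c=3d, 66⊕5c=3a.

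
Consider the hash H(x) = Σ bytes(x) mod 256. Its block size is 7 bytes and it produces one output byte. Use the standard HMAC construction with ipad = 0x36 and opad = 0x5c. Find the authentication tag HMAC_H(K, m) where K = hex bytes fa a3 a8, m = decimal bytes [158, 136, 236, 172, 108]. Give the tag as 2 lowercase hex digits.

0a

Key hex bytes fa a3 a8 is 3 bytes ≤ B = 7; zero-pad to 7 bytes: K' = fa a3 a8 00 00 00 00.
K' ⊕ ipad = cc 95 9e 36 36 36 36.  K' ⊕ opad = a6 ff f4 5c 5c 5c 5c.
Inner input = (K'⊕ipad) ∥ m = cc 95 9e 36 36 36 36 ∥ 9e 88 ec ac 6c.
Inner hash: sum = 204+149+158+54+54+54+54+158+136+236+172+108 = 1537; mod 256 = 1 → 01.
Outer input = (K'⊕opad) ∥ inner = a6 ff f4 5c 5c 5c 5c ∥ 01.
Outer hash (tag): sum = 166+255+244+92+92+92+92+1 = 1034; mod 256 = 10 → 0a.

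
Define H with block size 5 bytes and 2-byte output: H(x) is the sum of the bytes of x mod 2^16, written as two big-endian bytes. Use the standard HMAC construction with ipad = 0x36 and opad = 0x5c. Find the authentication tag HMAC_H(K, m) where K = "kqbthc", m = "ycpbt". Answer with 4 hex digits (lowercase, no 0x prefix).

01d9

Key "kqbthc" = 6b 71 62 74 68 63 is 6 bytes > B = 5, so hash it first: H(key) = 02 7d, then zero-pad to 5 bytes: K' = 02 7d 00 00 00.
K' ⊕ ipad = 34 4b 36 36 36.  K' ⊕ opad = 5e 21 5c 5c 5c.
Inner input = (K'⊕ipad) ∥ m = 34 4b 36 36 36 ∥ 79 63 70 62 74.
Inner hash: sum = 52+75+54+54+54+121+99+112+98+116 = 835 → 03 43.
Outer input = (K'⊕opad) ∥ inner = 5e 21 5c 5c 5c ∥ 03 43.
Outer hash (tag): sum = 94+33+92+92+92+3+67 = 473 → 01 d9.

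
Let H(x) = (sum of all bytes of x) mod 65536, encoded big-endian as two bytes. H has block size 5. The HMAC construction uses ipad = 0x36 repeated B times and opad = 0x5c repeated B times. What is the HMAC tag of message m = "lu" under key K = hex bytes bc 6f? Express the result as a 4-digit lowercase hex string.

Key hex bytes bc 6f is 2 bytes ≤ B = 5; zero-pad to 5 bytes: K' = bc 6f 00 00 00.
K' ⊕ ipad = 8a 59 36 36 36.  K' ⊕ opad = e0 33 5c 5c 5c.
Inner input = (K'⊕ipad) ∥ m = 8a 59 36 36 36 ∥ 6c 75.
Inner hash: sum = 138+89+54+54+54+108+117 = 614 → 02 66.
Outer input = (K'⊕opad) ∥ inner = e0 33 5c 5c 5c ∥ 02 66.
Outer hash (tag): sum = 224+51+92+92+92+2+102 = 655 → 02 8f.

028f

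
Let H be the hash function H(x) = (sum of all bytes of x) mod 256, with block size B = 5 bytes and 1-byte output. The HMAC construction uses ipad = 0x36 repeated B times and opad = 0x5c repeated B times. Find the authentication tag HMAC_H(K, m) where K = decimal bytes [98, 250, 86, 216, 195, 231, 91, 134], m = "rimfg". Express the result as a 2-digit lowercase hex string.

Key decimal bytes [98, 250, 86, 216, 195, 231, 91, 134] = 62 fa 56 d8 c3 e7 5b 86 is 8 bytes > B = 5, so hash it first: H(key) = 15, then zero-pad to 5 bytes: K' = 15 00 00 00 00.
K' ⊕ ipad = 23 36 36 36 36.  K' ⊕ opad = 49 5c 5c 5c 5c.
Inner input = (K'⊕ipad) ∥ m = 23 36 36 36 36 ∥ 72 69 6d 66 67.
Inner hash: sum = 35+54+54+54+54+114+105+109+102+103 = 784; mod 256 = 16 → 10.
Outer input = (K'⊕opad) ∥ inner = 49 5c 5c 5c 5c ∥ 10.
Outer hash (tag): sum = 73+92+92+92+92+16 = 457; mod 256 = 201 → c9.

c9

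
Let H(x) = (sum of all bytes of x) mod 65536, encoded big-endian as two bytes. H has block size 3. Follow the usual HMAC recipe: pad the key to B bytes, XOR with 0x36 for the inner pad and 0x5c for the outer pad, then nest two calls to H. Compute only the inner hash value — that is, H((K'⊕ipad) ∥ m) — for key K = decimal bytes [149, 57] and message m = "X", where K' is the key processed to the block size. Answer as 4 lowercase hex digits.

Key decimal bytes [149, 57] = 95 39 is 2 bytes ≤ B = 3; zero-pad to 3 bytes: K' = 95 39 00.
K' ⊕ ipad = a3 0f 36.
Inner input = a3 0f 36 ∥ 58.
Inner hash: sum = 163+15+54+88 = 320 → 01 40.

0140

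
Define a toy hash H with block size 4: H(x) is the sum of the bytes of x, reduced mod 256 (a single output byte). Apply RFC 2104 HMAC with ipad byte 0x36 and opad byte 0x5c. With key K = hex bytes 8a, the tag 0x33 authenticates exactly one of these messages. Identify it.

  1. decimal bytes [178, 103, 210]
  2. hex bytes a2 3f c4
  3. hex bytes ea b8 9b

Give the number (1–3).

Key hex bytes 8a is 1 byte ≤ B = 4; zero-pad to 4 bytes: K' = 8a 00 00 00.
K' ⊕ ipad = bc 36 36 36; K' ⊕ opad = d6 5c 5c 5c.
m1: inner = H(bc 36 36 36 b2 67 d2) = 49; tag = H(d6 5c 5c 5c 49) = 33 ← matches
m2: inner = H(bc 36 36 36 a2 3f c4) = 03; tag = H(d6 5c 5c 5c 03) = ed
m3: inner = H(bc 36 36 36 ea b8 9b) = 9b; tag = H(d6 5c 5c 5c 9b) = 85

1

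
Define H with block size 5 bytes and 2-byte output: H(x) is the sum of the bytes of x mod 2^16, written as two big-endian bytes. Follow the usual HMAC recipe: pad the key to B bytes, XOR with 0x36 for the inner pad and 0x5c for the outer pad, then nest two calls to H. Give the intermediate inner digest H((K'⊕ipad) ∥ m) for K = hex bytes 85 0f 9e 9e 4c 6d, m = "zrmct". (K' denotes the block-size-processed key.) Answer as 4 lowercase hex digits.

Key hex bytes 85 0f 9e 9e 4c 6d is 6 bytes > B = 5, so hash it first: H(key) = 02 89, then zero-pad to 5 bytes: K' = 02 89 00 00 00.
K' ⊕ ipad = 34 bf 36 36 36.
Inner input = 34 bf 36 36 36 ∥ 7a 72 6d 63 74.
Inner hash: sum = 52+191+54+54+54+122+114+109+99+116 = 965 → 03 c5.

03c5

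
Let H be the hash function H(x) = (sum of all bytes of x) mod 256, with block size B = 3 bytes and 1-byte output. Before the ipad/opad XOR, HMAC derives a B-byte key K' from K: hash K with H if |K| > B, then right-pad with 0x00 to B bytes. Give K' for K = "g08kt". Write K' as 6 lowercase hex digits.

ae0000

|K| = 5 > B = 3, so first hash the key.
H(K): sum = 103+48+56+107+116 = 430; mod 256 = 174 → ae.
Zero-pad H(K) = ae to 3 bytes: K' = ae 00 00.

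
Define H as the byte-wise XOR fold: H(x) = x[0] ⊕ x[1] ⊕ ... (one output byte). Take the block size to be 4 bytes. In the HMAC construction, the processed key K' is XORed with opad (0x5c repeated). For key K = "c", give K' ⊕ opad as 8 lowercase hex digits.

3f5c5c5c

Key "c" = 63 is 1 byte ≤ B = 4; zero-pad to 4 bytes: K' = 63 00 00 00.
XOR each byte with 0x5c: 63⊕5c=3f, 00⊕5c=5c, 00⊕5c=5c, 00⊕5c=5c.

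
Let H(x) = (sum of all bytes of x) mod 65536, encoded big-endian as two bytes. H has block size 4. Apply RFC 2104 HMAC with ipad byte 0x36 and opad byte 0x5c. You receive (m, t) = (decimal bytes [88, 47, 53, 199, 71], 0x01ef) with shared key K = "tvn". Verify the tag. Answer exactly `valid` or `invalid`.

invalid

Key "tvn" = 74 76 6e is 3 bytes ≤ B = 4; zero-pad to 4 bytes: K' = 74 76 6e 00.
K' ⊕ ipad = 42 40 58 36; K' ⊕ opad = 28 2a 32 5c.
Inner hash: sum = 66+64+88+54+88+47+53+199+71 = 730 → 02 da.
Outer hash (recomputed tag): sum = 40+42+50+92+2+218 = 444 → 01 bc.
Recomputed tag = 01bc; claimed = 01ef → mismatch.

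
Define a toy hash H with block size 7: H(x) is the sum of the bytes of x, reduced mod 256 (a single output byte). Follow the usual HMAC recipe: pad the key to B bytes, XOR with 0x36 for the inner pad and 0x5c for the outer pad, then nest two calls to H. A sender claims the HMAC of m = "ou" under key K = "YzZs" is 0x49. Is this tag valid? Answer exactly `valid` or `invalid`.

Key "YzZs" = 59 7a 5a 73 is 4 bytes ≤ B = 7; zero-pad to 7 bytes: K' = 59 7a 5a 73 00 00 00.
K' ⊕ ipad = 6f 4c 6c 45 36 36 36; K' ⊕ opad = 05 26 06 2f 5c 5c 5c.
Inner hash: sum = 111+76+108+69+54+54+54+111+117 = 754; mod 256 = 242 → f2.
Outer hash (recomputed tag): sum = 5+38+6+47+92+92+92+242 = 614; mod 256 = 102 → 66.
Recomputed tag = 66; claimed = 49 → mismatch.

invalid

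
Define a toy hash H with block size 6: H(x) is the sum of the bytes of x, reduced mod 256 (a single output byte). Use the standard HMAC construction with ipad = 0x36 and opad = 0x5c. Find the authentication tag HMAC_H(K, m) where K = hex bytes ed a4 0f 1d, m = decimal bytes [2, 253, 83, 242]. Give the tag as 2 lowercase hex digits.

Key hex bytes ed a4 0f 1d is 4 bytes ≤ B = 6; zero-pad to 6 bytes: K' = ed a4 0f 1d 00 00.
K' ⊕ ipad = db 92 39 2b 36 36.  K' ⊕ opad = b1 f8 53 41 5c 5c.
Inner input = (K'⊕ipad) ∥ m = db 92 39 2b 36 36 ∥ 02 fd 53 f2.
Inner hash: sum = 219+146+57+43+54+54+2+253+83+242 = 1153; mod 256 = 129 → 81.
Outer input = (K'⊕opad) ∥ inner = b1 f8 53 41 5c 5c ∥ 81.
Outer hash (tag): sum = 177+248+83+65+92+92+129 = 886; mod 256 = 118 → 76.

76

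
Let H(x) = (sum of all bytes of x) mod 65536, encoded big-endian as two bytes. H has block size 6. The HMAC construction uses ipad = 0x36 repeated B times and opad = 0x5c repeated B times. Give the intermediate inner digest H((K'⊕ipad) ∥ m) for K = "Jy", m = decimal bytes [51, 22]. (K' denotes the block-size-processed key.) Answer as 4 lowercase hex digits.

01ec

Key "Jy" = 4a 79 is 2 bytes ≤ B = 6; zero-pad to 6 bytes: K' = 4a 79 00 00 00 00.
K' ⊕ ipad = 7c 4f 36 36 36 36.
Inner input = 7c 4f 36 36 36 36 ∥ 33 16.
Inner hash: sum = 124+79+54+54+54+54+51+22 = 492 → 01 ec.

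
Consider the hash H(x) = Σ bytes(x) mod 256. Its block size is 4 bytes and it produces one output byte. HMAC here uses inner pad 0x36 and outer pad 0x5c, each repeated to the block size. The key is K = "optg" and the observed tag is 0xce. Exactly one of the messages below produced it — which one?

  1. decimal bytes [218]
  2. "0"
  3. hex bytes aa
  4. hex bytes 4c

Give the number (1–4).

1

Key "optg" = 6f 70 74 67 is exactly B = 4 bytes: K' = 6f 70 74 67.
K' ⊕ ipad = 59 46 42 51; K' ⊕ opad = 33 2c 28 3b.
m1: inner = H(59 46 42 51 da) = 0c; tag = H(33 2c 28 3b 0c) = ce ← matches
m2: inner = H(59 46 42 51 30) = 62; tag = H(33 2c 28 3b 62) = 24
m3: inner = H(59 46 42 51 aa) = dc; tag = H(33 2c 28 3b dc) = 9e
m4: inner = H(59 46 42 51 4c) = 7e; tag = H(33 2c 28 3b 7e) = 40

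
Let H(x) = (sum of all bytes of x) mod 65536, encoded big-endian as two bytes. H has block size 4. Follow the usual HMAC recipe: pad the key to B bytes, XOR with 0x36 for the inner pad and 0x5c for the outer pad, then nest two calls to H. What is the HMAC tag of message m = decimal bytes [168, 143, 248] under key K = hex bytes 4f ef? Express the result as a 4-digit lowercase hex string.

Key hex bytes 4f ef is 2 bytes ≤ B = 4; zero-pad to 4 bytes: K' = 4f ef 00 00.
K' ⊕ ipad = 79 d9 36 36.  K' ⊕ opad = 13 b3 5c 5c.
Inner input = (K'⊕ipad) ∥ m = 79 d9 36 36 ∥ a8 8f f8.
Inner hash: sum = 121+217+54+54+168+143+248 = 1005 → 03 ed.
Outer input = (K'⊕opad) ∥ inner = 13 b3 5c 5c ∥ 03 ed.
Outer hash (tag): sum = 19+179+92+92+3+237 = 622 → 02 6e.

026e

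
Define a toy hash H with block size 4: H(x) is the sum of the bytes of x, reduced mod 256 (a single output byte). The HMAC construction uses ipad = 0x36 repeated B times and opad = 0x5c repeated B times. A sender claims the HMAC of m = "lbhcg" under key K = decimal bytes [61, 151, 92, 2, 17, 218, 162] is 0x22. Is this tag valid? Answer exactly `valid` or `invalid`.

valid

Key decimal bytes [61, 151, 92, 2, 17, 218, 162] = 3d 97 5c 02 11 da a2 is 7 bytes > B = 4, so hash it first: H(key) = bf, then zero-pad to 4 bytes: K' = bf 00 00 00.
K' ⊕ ipad = 89 36 36 36; K' ⊕ opad = e3 5c 5c 5c.
Inner hash: sum = 137+54+54+54+108+98+104+99+103 = 811; mod 256 = 43 → 2b.
Outer hash (recomputed tag): sum = 227+92+92+92+43 = 546; mod 256 = 34 → 22.
Recomputed tag = 22; claimed = 22 → match.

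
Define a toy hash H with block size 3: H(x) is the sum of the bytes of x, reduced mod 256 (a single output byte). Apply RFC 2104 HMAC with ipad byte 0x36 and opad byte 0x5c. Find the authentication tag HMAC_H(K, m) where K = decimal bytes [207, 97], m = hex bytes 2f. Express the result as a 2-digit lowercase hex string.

e1

Key decimal bytes [207, 97] = cf 61 is 2 bytes ≤ B = 3; zero-pad to 3 bytes: K' = cf 61 00.
K' ⊕ ipad = f9 57 36.  K' ⊕ opad = 93 3d 5c.
Inner input = (K'⊕ipad) ∥ m = f9 57 36 ∥ 2f.
Inner hash: sum = 249+87+54+47 = 437; mod 256 = 181 → b5.
Outer input = (K'⊕opad) ∥ inner = 93 3d 5c ∥ b5.
Outer hash (tag): sum = 147+61+92+181 = 481; mod 256 = 225 → e1.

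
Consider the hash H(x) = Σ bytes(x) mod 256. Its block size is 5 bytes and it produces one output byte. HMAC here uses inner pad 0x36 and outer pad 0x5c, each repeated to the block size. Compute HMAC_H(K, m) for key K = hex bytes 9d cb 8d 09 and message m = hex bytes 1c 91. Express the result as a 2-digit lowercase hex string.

Key hex bytes 9d cb 8d 09 is 4 bytes ≤ B = 5; zero-pad to 5 bytes: K' = 9d cb 8d 09 00.
K' ⊕ ipad = ab fd bb 3f 36.  K' ⊕ opad = c1 97 d1 55 5c.
Inner input = (K'⊕ipad) ∥ m = ab fd bb 3f 36 ∥ 1c 91.
Inner hash: sum = 171+253+187+63+54+28+145 = 901; mod 256 = 133 → 85.
Outer input = (K'⊕opad) ∥ inner = c1 97 d1 55 5c ∥ 85.
Outer hash (tag): sum = 193+151+209+85+92+133 = 863; mod 256 = 95 → 5f.

5f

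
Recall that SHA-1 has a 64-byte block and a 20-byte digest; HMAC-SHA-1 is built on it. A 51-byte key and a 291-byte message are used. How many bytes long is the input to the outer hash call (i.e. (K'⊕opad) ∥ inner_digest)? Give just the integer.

84

Key is 51 ≤ 64 bytes, zero-padded: |K'| = 64.
Outer input = (K'⊕opad) ∥ H(inner) → 64 + 20 = 84 bytes.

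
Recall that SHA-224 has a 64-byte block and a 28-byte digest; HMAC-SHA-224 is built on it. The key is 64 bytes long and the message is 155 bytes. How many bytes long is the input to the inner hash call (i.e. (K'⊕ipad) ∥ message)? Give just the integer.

219

Key is 64 ≤ 64 bytes, zero-padded: |K'| = 64.
Inner input = (K'⊕ipad) ∥ m → 64 + 155 = 219 bytes.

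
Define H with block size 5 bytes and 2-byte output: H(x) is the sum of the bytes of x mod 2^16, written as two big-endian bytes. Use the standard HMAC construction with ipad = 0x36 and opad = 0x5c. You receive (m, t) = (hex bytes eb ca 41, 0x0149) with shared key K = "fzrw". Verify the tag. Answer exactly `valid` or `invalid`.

Key "fzrw" = 66 7a 72 77 is 4 bytes ≤ B = 5; zero-pad to 5 bytes: K' = 66 7a 72 77 00.
K' ⊕ ipad = 50 4c 44 41 36; K' ⊕ opad = 3a 26 2e 2b 5c.
Inner hash: sum = 80+76+68+65+54+235+202+65 = 845 → 03 4d.
Outer hash (recomputed tag): sum = 58+38+46+43+92+3+77 = 357 → 01 65.
Recomputed tag = 0165; claimed = 0149 → mismatch.

invalid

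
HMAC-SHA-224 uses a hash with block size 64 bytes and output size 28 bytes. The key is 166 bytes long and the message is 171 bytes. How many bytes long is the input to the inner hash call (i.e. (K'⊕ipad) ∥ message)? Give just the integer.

235

Key is 166 > 64 bytes, so it is hashed to 28 bytes then zero-padded to 64: |K'| = 64.
Inner input = (K'⊕ipad) ∥ m → 64 + 171 = 235 bytes.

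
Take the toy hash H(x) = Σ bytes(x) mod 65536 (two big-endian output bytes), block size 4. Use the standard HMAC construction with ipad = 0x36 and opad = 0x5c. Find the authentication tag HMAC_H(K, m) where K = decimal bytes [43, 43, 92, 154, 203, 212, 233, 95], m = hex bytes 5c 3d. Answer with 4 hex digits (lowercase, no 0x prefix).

Key decimal bytes [43, 43, 92, 154, 203, 212, 233, 95] = 2b 2b 5c 9a cb d4 e9 5f is 8 bytes > B = 4, so hash it first: H(key) = 04 33, then zero-pad to 4 bytes: K' = 04 33 00 00.
K' ⊕ ipad = 32 05 36 36.  K' ⊕ opad = 58 6f 5c 5c.
Inner input = (K'⊕ipad) ∥ m = 32 05 36 36 ∥ 5c 3d.
Inner hash: sum = 50+5+54+54+92+61 = 316 → 01 3c.
Outer input = (K'⊕opad) ∥ inner = 58 6f 5c 5c ∥ 01 3c.
Outer hash (tag): sum = 88+111+92+92+1+60 = 444 → 01 bc.

01bc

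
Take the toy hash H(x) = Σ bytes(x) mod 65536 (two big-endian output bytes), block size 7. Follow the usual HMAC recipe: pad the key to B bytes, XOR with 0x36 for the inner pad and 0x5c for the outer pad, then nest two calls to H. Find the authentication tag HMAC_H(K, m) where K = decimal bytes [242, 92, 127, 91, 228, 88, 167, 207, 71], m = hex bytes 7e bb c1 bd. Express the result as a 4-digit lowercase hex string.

Key decimal bytes [242, 92, 127, 91, 228, 88, 167, 207, 71] = f2 5c 7f 5b e4 58 a7 cf 47 is 9 bytes > B = 7, so hash it first: H(key) = 05 21, then zero-pad to 7 bytes: K' = 05 21 00 00 00 00 00.
K' ⊕ ipad = 33 17 36 36 36 36 36.  K' ⊕ opad = 59 7d 5c 5c 5c 5c 5c.
Inner input = (K'⊕ipad) ∥ m = 33 17 36 36 36 36 36 ∥ 7e bb c1 bd.
Inner hash: sum = 51+23+54+54+54+54+54+126+187+193+189 = 1039 → 04 0f.
Outer input = (K'⊕opad) ∥ inner = 59 7d 5c 5c 5c 5c 5c ∥ 04 0f.
Outer hash (tag): sum = 89+125+92+92+92+92+92+4+15 = 693 → 02 b5.

02b5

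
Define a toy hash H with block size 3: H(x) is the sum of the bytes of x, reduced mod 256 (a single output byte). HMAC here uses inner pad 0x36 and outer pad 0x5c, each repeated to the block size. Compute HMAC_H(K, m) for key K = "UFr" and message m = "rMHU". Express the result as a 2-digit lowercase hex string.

Key "UFr" = 55 46 72 is exactly B = 3 bytes: K' = 55 46 72.
K' ⊕ ipad = 63 70 44.  K' ⊕ opad = 09 1a 2e.
Inner input = (K'⊕ipad) ∥ m = 63 70 44 ∥ 72 4d 48 55.
Inner hash: sum = 99+112+68+114+77+72+85 = 627; mod 256 = 115 → 73.
Outer input = (K'⊕opad) ∥ inner = 09 1a 2e ∥ 73.
Outer hash (tag): sum = 9+26+46+115 = 196 → c4.

c4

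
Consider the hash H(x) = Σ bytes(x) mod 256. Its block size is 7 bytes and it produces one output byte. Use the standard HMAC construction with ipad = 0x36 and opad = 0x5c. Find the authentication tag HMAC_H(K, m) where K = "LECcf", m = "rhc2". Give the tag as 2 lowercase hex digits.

5b

Key "LECcf" = 4c 45 43 63 66 is 5 bytes ≤ B = 7; zero-pad to 7 bytes: K' = 4c 45 43 63 66 00 00.
K' ⊕ ipad = 7a 73 75 55 50 36 36.  K' ⊕ opad = 10 19 1f 3f 3a 5c 5c.
Inner input = (K'⊕ipad) ∥ m = 7a 73 75 55 50 36 36 ∥ 72 68 63 32.
Inner hash: sum = 122+115+117+85+80+54+54+114+104+99+50 = 994; mod 256 = 226 → e2.
Outer input = (K'⊕opad) ∥ inner = 10 19 1f 3f 3a 5c 5c ∥ e2.
Outer hash (tag): sum = 16+25+31+63+58+92+92+226 = 603; mod 256 = 91 → 5b.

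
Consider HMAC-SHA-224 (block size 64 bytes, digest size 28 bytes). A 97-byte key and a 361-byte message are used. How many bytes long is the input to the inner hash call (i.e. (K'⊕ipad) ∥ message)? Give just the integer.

Key is 97 > 64 bytes, so it is hashed to 28 bytes then zero-padded to 64: |K'| = 64.
Inner input = (K'⊕ipad) ∥ m → 64 + 361 = 425 bytes.

425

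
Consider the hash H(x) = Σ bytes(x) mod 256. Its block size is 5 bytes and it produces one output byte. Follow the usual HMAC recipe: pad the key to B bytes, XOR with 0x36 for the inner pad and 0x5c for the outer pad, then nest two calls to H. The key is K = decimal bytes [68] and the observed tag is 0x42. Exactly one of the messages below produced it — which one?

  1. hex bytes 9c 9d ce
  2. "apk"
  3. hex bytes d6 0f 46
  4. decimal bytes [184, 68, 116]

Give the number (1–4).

4

Key decimal bytes [68] = 44 is 1 byte ≤ B = 5; zero-pad to 5 bytes: K' = 44 00 00 00 00.
K' ⊕ ipad = 72 36 36 36 36; K' ⊕ opad = 18 5c 5c 5c 5c.
m1: inner = H(72 36 36 36 36 9c 9d ce) = 51; tag = H(18 5c 5c 5c 5c 51) = d9
m2: inner = H(72 36 36 36 36 61 70 6b) = 86; tag = H(18 5c 5c 5c 5c 86) = 0e
m3: inner = H(72 36 36 36 36 d6 0f 46) = 75; tag = H(18 5c 5c 5c 5c 75) = fd
m4: inner = H(72 36 36 36 36 b8 44 74) = ba; tag = H(18 5c 5c 5c 5c ba) = 42 ← matches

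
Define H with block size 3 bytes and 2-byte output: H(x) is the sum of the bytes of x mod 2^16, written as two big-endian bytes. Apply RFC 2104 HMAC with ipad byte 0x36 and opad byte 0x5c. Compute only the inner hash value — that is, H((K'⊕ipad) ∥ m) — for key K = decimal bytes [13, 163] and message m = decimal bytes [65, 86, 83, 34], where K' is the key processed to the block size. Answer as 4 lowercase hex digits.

0212

Key decimal bytes [13, 163] = 0d a3 is 2 bytes ≤ B = 3; zero-pad to 3 bytes: K' = 0d a3 00.
K' ⊕ ipad = 3b 95 36.
Inner input = 3b 95 36 ∥ 41 56 53 22.
Inner hash: sum = 59+149+54+65+86+83+34 = 530 → 02 12.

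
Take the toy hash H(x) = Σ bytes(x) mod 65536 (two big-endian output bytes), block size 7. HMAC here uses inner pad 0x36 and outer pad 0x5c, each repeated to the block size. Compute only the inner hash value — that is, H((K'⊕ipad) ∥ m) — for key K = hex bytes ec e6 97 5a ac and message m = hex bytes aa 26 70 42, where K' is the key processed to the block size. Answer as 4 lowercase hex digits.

Key hex bytes ec e6 97 5a ac is 5 bytes ≤ B = 7; zero-pad to 7 bytes: K' = ec e6 97 5a ac 00 00.
K' ⊕ ipad = da d0 a1 6c 9a 36 36.
Inner input = da d0 a1 6c 9a 36 36 ∥ aa 26 70 42.
Inner hash: sum = 218+208+161+108+154+54+54+170+38+112+66 = 1343 → 05 3f.

053f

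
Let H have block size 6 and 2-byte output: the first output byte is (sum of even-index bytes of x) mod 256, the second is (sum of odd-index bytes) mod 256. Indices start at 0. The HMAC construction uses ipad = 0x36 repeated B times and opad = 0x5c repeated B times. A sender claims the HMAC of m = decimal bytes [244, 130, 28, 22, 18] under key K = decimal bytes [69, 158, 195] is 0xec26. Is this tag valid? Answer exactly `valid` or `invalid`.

Key decimal bytes [69, 158, 195] = 45 9e c3 is 3 bytes ≤ B = 6; zero-pad to 6 bytes: K' = 45 9e c3 00 00 00.
K' ⊕ ipad = 73 a8 f5 36 36 36; K' ⊕ opad = 19 c2 9f 5c 5c 5c.
Inner hash: even-index sum = 704 mod 256 = 192; odd-index sum = 428 mod 256 = 172 → c0 ac.
Outer hash (recomputed tag): even-index sum = 468 mod 256 = 212; odd-index sum = 550 mod 256 = 38 → d4 26.
Recomputed tag = d426; claimed = ec26 → mismatch.

invalid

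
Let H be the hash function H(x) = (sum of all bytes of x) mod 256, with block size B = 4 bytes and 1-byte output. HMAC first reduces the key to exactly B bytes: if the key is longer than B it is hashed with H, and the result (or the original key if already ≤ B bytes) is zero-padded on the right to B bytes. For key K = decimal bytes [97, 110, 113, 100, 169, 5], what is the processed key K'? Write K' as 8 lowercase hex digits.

52000000

|K| = 6 > B = 4, so first hash the key.
H(K): sum = 97+110+113+100+169+5 = 594; mod 256 = 82 → 52.
Zero-pad H(K) = 52 to 4 bytes: K' = 52 00 00 00.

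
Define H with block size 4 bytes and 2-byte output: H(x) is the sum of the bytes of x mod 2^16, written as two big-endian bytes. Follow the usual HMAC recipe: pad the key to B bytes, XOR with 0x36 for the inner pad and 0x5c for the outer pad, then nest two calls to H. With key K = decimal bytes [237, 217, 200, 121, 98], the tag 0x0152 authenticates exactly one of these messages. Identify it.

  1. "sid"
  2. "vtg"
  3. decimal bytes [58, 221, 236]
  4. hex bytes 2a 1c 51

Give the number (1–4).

3

Key decimal bytes [237, 217, 200, 121, 98] = ed d9 c8 79 62 is 5 bytes > B = 4, so hash it first: H(key) = 03 69, then zero-pad to 4 bytes: K' = 03 69 00 00.
K' ⊕ ipad = 35 5f 36 36; K' ⊕ opad = 5f 35 5c 5c.
m1: inner = H(35 5f 36 36 73 69 64) = 02 40; tag = H(5f 35 5c 5c 02 40) = 018e
m2: inner = H(35 5f 36 36 76 74 67) = 02 51; tag = H(5f 35 5c 5c 02 51) = 019f
m3: inner = H(35 5f 36 36 3a dd ec) = 03 03; tag = H(5f 35 5c 5c 03 03) = 0152 ← matches
m4: inner = H(35 5f 36 36 2a 1c 51) = 01 97; tag = H(5f 35 5c 5c 01 97) = 01e4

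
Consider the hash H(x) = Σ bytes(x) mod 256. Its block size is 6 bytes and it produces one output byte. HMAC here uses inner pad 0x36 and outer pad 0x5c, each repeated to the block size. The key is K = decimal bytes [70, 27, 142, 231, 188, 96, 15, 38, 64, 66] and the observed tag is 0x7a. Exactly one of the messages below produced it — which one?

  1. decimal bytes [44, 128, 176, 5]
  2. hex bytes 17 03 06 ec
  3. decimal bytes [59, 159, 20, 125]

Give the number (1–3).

2

Key decimal bytes [70, 27, 142, 231, 188, 96, 15, 38, 64, 66] = 46 1b 8e e7 bc 60 0f 26 40 42 is 10 bytes > B = 6, so hash it first: H(key) = a9, then zero-pad to 6 bytes: K' = a9 00 00 00 00 00.
K' ⊕ ipad = 9f 36 36 36 36 36; K' ⊕ opad = f5 5c 5c 5c 5c 5c.
m1: inner = H(9f 36 36 36 36 36 2c 80 b0 05) = 0e; tag = H(f5 5c 5c 5c 5c 5c 0e) = cf
m2: inner = H(9f 36 36 36 36 36 17 03 06 ec) = b9; tag = H(f5 5c 5c 5c 5c 5c b9) = 7a ← matches
m3: inner = H(9f 36 36 36 36 36 3b 9f 14 7d) = 18; tag = H(f5 5c 5c 5c 5c 5c 18) = d9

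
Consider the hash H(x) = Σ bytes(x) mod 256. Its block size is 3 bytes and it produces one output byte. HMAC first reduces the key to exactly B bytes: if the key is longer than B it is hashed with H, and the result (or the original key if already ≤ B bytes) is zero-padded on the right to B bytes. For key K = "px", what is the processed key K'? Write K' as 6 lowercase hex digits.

Key "px" = 70 78 is 2 bytes ≤ B = 3; zero-pad to 3 bytes: K' = 70 78 00.

707800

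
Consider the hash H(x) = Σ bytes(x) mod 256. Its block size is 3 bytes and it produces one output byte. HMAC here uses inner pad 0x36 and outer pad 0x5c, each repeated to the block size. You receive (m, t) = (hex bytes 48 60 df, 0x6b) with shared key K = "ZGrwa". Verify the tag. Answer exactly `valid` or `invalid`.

Key "ZGrwa" = 5a 47 72 77 61 is 5 bytes > B = 3, so hash it first: H(key) = eb, then zero-pad to 3 bytes: K' = eb 00 00.
K' ⊕ ipad = dd 36 36; K' ⊕ opad = b7 5c 5c.
Inner hash: sum = 221+54+54+72+96+223 = 720; mod 256 = 208 → d0.
Outer hash (recomputed tag): sum = 183+92+92+208 = 575; mod 256 = 63 → 3f.
Recomputed tag = 3f; claimed = 6b → mismatch.

invalid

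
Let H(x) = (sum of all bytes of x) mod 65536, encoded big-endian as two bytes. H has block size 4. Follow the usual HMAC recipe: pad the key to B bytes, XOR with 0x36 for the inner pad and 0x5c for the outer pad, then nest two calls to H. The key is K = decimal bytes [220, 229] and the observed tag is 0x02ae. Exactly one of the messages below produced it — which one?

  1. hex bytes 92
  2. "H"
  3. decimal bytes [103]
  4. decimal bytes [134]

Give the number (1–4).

1

Key decimal bytes [220, 229] = dc e5 is 2 bytes ≤ B = 4; zero-pad to 4 bytes: K' = dc e5 00 00.
K' ⊕ ipad = ea d3 36 36; K' ⊕ opad = 80 b9 5c 5c.
m1: inner = H(ea d3 36 36 92) = 02 bb; tag = H(80 b9 5c 5c 02 bb) = 02ae ← matches
m2: inner = H(ea d3 36 36 48) = 02 71; tag = H(80 b9 5c 5c 02 71) = 0264
m3: inner = H(ea d3 36 36 67) = 02 90; tag = H(80 b9 5c 5c 02 90) = 0283
m4: inner = H(ea d3 36 36 86) = 02 af; tag = H(80 b9 5c 5c 02 af) = 02a2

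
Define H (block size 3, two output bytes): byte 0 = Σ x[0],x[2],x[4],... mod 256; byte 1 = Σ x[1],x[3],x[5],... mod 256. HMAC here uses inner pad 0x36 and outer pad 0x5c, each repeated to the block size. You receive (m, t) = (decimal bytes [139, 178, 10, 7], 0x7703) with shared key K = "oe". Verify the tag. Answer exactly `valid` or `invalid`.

invalid

Key "oe" = 6f 65 is 2 bytes ≤ B = 3; zero-pad to 3 bytes: K' = 6f 65 00.
K' ⊕ ipad = 59 53 36; K' ⊕ opad = 33 39 5c.
Inner hash: even-index sum = 328 mod 256 = 72; odd-index sum = 232 mod 256 = 232 → 48 e8.
Outer hash (recomputed tag): even-index sum = 375 mod 256 = 119; odd-index sum = 129 mod 256 = 129 → 77 81.
Recomputed tag = 7781; claimed = 7703 → mismatch.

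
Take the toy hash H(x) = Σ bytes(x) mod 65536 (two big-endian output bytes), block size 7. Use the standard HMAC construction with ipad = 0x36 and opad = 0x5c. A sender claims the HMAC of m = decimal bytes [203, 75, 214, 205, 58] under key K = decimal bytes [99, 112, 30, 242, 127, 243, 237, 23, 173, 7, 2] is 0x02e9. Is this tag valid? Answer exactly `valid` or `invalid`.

valid

Key decimal bytes [99, 112, 30, 242, 127, 243, 237, 23, 173, 7, 2] = 63 70 1e f2 7f f3 ed 17 ad 07 02 is 11 bytes > B = 7, so hash it first: H(key) = 05 0f, then zero-pad to 7 bytes: K' = 05 0f 00 00 00 00 00.
K' ⊕ ipad = 33 39 36 36 36 36 36; K' ⊕ opad = 59 53 5c 5c 5c 5c 5c.
Inner hash: sum = 51+57+54+54+54+54+54+203+75+214+205+58 = 1133 → 04 6d.
Outer hash (recomputed tag): sum = 89+83+92+92+92+92+92+4+109 = 745 → 02 e9.
Recomputed tag = 02e9; claimed = 02e9 → match.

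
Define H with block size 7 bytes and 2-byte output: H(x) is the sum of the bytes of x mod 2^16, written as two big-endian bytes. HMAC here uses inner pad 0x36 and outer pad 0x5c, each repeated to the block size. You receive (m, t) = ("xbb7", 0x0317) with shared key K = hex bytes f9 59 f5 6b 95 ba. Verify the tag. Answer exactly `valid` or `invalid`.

Key hex bytes f9 59 f5 6b 95 ba is 6 bytes ≤ B = 7; zero-pad to 7 bytes: K' = f9 59 f5 6b 95 ba 00.
K' ⊕ ipad = cf 6f c3 5d a3 8c 36; K' ⊕ opad = a5 05 a9 37 c9 e6 5c.
Inner hash: sum = 207+111+195+93+163+140+54+120+98+98+55 = 1334 → 05 36.
Outer hash (recomputed tag): sum = 165+5+169+55+201+230+92+5+54 = 976 → 03 d0.
Recomputed tag = 03d0; claimed = 0317 → mismatch.

invalid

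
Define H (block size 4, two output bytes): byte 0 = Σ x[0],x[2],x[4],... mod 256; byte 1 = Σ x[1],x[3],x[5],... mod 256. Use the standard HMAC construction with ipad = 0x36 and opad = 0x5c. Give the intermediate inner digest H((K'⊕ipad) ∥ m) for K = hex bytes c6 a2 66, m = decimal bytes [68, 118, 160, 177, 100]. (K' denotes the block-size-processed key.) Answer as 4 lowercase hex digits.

Key hex bytes c6 a2 66 is 3 bytes ≤ B = 4; zero-pad to 4 bytes: K' = c6 a2 66 00.
K' ⊕ ipad = f0 94 50 36.
Inner input = f0 94 50 36 ∥ 44 76 a0 b1 64.
Inner hash: even-index sum = 648 mod 256 = 136; odd-index sum = 497 mod 256 = 241 → 88 f1.

88f1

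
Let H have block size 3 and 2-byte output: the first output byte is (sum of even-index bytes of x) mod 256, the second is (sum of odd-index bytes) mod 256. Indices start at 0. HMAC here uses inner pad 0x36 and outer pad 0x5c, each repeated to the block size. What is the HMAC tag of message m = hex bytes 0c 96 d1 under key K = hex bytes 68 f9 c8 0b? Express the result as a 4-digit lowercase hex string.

d72a

Key hex bytes 68 f9 c8 0b is 4 bytes > B = 3, so hash it first: H(key) = 30 04, then zero-pad to 3 bytes: K' = 30 04 00.
K' ⊕ ipad = 06 32 36.  K' ⊕ opad = 6c 58 5c.
Inner input = (K'⊕ipad) ∥ m = 06 32 36 ∥ 0c 96 d1.
Inner hash: even-index sum = 210 mod 256 = 210; odd-index sum = 271 mod 256 = 15 → d2 0f.
Outer input = (K'⊕opad) ∥ inner = 6c 58 5c ∥ d2 0f.
Outer hash (tag): even-index sum = 215 mod 256 = 215; odd-index sum = 298 mod 256 = 42 → d7 2a.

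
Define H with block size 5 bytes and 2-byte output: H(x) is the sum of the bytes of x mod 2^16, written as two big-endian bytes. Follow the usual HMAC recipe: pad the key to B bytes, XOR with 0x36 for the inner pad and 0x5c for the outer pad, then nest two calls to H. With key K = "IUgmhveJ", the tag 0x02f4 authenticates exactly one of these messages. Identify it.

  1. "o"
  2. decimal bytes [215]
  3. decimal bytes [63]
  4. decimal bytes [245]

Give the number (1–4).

3

Key "IUgmhveJ" = 49 55 67 6d 68 76 65 4a is 8 bytes > B = 5, so hash it first: H(key) = 02 ff, then zero-pad to 5 bytes: K' = 02 ff 00 00 00.
K' ⊕ ipad = 34 c9 36 36 36; K' ⊕ opad = 5e a3 5c 5c 5c.
m1: inner = H(34 c9 36 36 36 6f) = 02 0e; tag = H(5e a3 5c 5c 5c 02 0e) = 0225
m2: inner = H(34 c9 36 36 36 d7) = 02 76; tag = H(5e a3 5c 5c 5c 02 76) = 028d
m3: inner = H(34 c9 36 36 36 3f) = 01 de; tag = H(5e a3 5c 5c 5c 01 de) = 02f4 ← matches
m4: inner = H(34 c9 36 36 36 f5) = 02 94; tag = H(5e a3 5c 5c 5c 02 94) = 02ab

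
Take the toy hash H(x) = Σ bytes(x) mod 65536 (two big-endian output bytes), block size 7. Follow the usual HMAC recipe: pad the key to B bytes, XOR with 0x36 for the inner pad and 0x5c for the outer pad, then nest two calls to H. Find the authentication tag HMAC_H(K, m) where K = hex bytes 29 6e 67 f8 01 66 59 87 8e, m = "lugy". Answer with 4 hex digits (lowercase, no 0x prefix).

Key hex bytes 29 6e 67 f8 01 66 59 87 8e is 9 bytes > B = 7, so hash it first: H(key) = 03 cb, then zero-pad to 7 bytes: K' = 03 cb 00 00 00 00 00.
K' ⊕ ipad = 35 fd 36 36 36 36 36.  K' ⊕ opad = 5f 97 5c 5c 5c 5c 5c.
Inner input = (K'⊕ipad) ∥ m = 35 fd 36 36 36 36 36 ∥ 6c 75 67 79.
Inner hash: sum = 53+253+54+54+54+54+54+108+117+103+121 = 1025 → 04 01.
Outer input = (K'⊕opad) ∥ inner = 5f 97 5c 5c 5c 5c 5c ∥ 04 01.
Outer hash (tag): sum = 95+151+92+92+92+92+92+4+1 = 711 → 02 c7.

02c7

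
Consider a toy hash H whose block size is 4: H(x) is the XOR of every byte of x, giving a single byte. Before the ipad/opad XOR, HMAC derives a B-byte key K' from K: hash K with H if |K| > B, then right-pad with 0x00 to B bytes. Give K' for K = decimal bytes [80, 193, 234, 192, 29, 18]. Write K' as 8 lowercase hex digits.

b4000000

|K| = 6 > B = 4, so first hash the key.
H(K): XOR 50⊕c1⊕ea⊕c0⊕1d⊕12 = b4.
Zero-pad H(K) = b4 to 4 bytes: K' = b4 00 00 00.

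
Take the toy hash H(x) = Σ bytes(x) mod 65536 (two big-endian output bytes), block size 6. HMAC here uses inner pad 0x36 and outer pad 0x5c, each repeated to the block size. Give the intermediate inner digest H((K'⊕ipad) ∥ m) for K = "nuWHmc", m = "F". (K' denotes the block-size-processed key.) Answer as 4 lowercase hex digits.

0270

Key "nuWHmc" = 6e 75 57 48 6d 63 is exactly B = 6 bytes: K' = 6e 75 57 48 6d 63.
K' ⊕ ipad = 58 43 61 7e 5b 55.
Inner input = 58 43 61 7e 5b 55 ∥ 46.
Inner hash: sum = 88+67+97+126+91+85+70 = 624 → 02 70.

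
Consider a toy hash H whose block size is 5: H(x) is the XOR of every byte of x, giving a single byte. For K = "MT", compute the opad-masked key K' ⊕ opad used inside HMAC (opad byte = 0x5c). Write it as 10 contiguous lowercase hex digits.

11085c5c5c

Key "MT" = 4d 54 is 2 bytes ≤ B = 5; zero-pad to 5 bytes: K' = 4d 54 00 00 00.
XOR each byte with 0x5c: 4d⊕5c=11, 54⊕5c=08, 00⊕5c=5c, 00⊕5c=5c, 00⊕5c=5c.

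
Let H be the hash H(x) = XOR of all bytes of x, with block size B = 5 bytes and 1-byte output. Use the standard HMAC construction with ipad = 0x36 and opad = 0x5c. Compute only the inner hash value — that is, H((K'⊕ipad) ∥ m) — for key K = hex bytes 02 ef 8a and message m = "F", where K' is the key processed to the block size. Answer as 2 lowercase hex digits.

Key hex bytes 02 ef 8a is 3 bytes ≤ B = 5; zero-pad to 5 bytes: K' = 02 ef 8a 00 00.
K' ⊕ ipad = 34 d9 bc 36 36.
Inner input = 34 d9 bc 36 36 ∥ 46.
Inner hash: XOR 34⊕d9⊕bc⊕36⊕36⊕46 = 17.

17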